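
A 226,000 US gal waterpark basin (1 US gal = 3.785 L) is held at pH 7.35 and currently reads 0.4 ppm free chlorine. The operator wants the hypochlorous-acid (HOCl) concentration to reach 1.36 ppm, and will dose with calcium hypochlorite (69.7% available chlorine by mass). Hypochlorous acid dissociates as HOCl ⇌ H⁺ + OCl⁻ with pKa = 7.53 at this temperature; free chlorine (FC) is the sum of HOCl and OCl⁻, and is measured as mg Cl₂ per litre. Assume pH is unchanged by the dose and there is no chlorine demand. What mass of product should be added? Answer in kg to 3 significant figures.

2.28 kg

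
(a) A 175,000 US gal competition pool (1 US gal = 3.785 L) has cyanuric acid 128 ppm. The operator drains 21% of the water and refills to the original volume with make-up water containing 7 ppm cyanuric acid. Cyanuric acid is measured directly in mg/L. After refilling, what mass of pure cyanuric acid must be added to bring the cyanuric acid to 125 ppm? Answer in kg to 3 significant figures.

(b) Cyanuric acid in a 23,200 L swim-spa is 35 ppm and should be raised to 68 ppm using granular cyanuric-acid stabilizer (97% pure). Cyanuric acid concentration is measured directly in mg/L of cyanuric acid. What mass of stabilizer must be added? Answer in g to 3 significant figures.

(a) 14.8 kg; (b) 789 g

(a) Volume: 175,000 US gal × 3.785 L/gal = 662,375 L.
(a) After draining 21% and refilling: 128 × 0.79 + 7 × 0.21 = 102.59 ppm.
(a) Deficit to target: 125 − 102.59 = 22.41 mg/L.
(a) Mass: 22.41 mg/L × 662,375 L = 14,840 g cyanuric acid.

(b) CYA to add: (68 − 35) = 33 mg/L × 23,200 L = 765.6 g cyanuric acid.
(b) At 97% purity: 765.6 / 0.97 = 789.3 g product.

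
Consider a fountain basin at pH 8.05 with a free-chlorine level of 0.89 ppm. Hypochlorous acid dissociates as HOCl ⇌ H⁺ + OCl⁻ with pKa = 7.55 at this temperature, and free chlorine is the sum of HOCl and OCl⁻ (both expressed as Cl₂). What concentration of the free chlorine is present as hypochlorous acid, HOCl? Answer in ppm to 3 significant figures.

0.214 ppm

[OCl⁻]/[HOCl] = 10^(pH − pKa) = 10^(8.05 − 7.55) = 10^0.50 = 3.162.
Fraction as HOCl = 1 / (1 + 3.162) = 0.2403.
HOCl = 0.2403 × 0.89 ppm = 0.2138 ppm.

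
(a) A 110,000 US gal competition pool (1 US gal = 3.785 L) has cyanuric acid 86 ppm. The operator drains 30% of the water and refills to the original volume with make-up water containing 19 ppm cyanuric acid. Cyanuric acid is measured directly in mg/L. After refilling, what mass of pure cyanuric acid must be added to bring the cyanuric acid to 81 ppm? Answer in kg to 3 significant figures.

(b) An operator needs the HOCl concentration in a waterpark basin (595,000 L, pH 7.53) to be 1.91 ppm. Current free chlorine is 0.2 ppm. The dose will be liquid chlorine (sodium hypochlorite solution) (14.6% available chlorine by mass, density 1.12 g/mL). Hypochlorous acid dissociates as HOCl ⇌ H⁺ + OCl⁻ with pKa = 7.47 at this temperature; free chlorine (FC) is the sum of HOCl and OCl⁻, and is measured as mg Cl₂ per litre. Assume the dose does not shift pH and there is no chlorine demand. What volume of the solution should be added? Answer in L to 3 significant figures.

(a) Volume: 110,000 US gal × 3.785 L/gal = 416,350 L.
(a) After draining 30% and refilling: 86 × 0.70 + 19 × 0.30 = 65.9 ppm.
(a) Deficit to target: 81 − 65.9 = 15.1 mg/L.
(a) Mass: 15.1 mg/L × 416,350 L = 6287 g cyanuric acid.

(b) [OCl⁻]/[HOCl] = 10^(pH − pKa) = 10^(7.53 − 7.47) = 1.148; fraction as HOCl = 1/(1 + 1.148) = 0.4655.
(b) Free chlorine required for 1.91 ppm HOCl: 1.91 / 0.4655 = 4.103 ppm.
(b) FC to add: 4.103 − 0.2 = 3.903 mg/L as Cl₂.
(b) Cl₂ equivalent: 3.903 mg/L × 595,000 L = 2322 g.
(b) Product at 14.6% available Cl: 2322 / 0.146 = 15,910 g.
(b) Volume: 15,910 g ÷ 1.12 g/mL = 14,200 mL.

(a) 6.29 kg; (b) 14.2 L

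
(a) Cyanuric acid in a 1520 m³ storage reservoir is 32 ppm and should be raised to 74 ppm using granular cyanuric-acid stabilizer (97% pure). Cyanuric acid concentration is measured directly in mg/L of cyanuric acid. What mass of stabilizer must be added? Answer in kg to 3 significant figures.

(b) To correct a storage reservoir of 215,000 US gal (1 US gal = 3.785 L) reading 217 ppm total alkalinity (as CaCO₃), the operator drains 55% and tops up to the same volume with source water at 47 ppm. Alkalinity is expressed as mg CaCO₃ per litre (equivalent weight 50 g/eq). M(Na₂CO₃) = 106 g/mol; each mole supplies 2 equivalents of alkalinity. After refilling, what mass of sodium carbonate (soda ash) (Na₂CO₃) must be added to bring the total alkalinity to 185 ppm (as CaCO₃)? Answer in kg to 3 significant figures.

(a) 65.8 kg; (b) 53.0 kg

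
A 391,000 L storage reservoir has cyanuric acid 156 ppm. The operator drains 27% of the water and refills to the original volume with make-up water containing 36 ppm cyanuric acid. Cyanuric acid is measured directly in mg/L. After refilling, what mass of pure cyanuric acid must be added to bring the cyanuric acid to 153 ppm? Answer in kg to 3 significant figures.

11.5 kg

After draining 27% and refilling: 156 × 0.73 + 36 × 0.27 = 123.6 ppm.
Deficit to target: 153 − 123.6 = 29.4 mg/L.
Mass: 29.4 mg/L × 391,000 L = 11,500 g cyanuric acid.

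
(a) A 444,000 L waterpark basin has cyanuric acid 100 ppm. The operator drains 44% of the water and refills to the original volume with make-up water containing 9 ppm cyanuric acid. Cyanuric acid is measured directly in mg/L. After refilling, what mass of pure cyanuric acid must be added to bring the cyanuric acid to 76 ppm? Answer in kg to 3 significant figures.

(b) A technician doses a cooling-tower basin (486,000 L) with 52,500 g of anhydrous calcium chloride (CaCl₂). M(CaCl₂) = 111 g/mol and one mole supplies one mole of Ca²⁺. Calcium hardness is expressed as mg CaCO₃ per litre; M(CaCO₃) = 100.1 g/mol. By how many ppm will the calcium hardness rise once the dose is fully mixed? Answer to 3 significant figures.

(a) 7.12 kg; (b) 97.4 ppm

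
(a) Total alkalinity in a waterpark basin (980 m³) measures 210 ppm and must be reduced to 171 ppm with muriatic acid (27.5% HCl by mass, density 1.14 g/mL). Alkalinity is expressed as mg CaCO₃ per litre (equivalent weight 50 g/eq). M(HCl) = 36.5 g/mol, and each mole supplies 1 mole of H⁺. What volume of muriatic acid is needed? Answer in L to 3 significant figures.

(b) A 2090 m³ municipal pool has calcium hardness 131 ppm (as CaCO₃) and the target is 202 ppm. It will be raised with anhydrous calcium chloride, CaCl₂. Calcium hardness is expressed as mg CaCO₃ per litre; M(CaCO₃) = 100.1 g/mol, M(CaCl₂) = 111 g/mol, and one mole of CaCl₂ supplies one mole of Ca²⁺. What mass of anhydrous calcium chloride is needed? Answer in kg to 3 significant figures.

(a) 89.0 L; (b) 165 kg

(a) Volume: 980 m³ = 980,000 L.
(a) Alkalinity to neutralize: (210 − 171) = 39 mg/L as CaCO₃ × 980,000 L = 38,220 g as CaCO₃.
(a) Equivalents of H⁺ required: 38,220 ÷ 50 g/eq = 764.4 eq = 764.4 mol HCl.
(a) Mass of HCl: 764.4 × 36.5 = 27,900 g.
(a) Mass of 27.5% solution: 27,900 / 0.275 = 101,500 g.
(a) Volume: 101,500 g ÷ 1.14 g/mL = 89,000 mL.

(b) Volume: 2090 m³ = 2,090,000 L.
(b) Hardness to add: (202 − 131) = 71 mg/L as CaCO₃ × 2,090,000 L = 148,400 g as CaCO₃.
(b) Moles of Ca²⁺ (1 mol Ca²⁺ ≡ 1 mol CaCO₃): 148,400 / 100.1 g/mol = 1482 mol.
(b) Mass of CaCl₂: 1482 × 111 = 164,500 g.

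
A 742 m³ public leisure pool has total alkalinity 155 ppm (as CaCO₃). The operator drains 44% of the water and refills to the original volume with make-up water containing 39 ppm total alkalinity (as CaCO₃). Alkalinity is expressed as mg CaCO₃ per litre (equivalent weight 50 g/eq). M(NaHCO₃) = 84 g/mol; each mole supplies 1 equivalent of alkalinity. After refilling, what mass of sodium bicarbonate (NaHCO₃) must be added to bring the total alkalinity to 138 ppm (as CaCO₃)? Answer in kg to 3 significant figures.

Volume: 742 m³ = 742,000 L.
After draining 44% and refilling: 155 × 0.56 + 39 × 0.44 = 103.96 ppm.
Deficit to target: 138 − 103.96 = 34.04 mg/L.
As CaCO₃: 34.04 mg/L × 742,000 L = 25,260 g; ÷ 50 g/eq ÷ 1 = 505.2 mol NaHCO₃.
Mass: 505.2 × 84 = 42,430 g.

42.4 kg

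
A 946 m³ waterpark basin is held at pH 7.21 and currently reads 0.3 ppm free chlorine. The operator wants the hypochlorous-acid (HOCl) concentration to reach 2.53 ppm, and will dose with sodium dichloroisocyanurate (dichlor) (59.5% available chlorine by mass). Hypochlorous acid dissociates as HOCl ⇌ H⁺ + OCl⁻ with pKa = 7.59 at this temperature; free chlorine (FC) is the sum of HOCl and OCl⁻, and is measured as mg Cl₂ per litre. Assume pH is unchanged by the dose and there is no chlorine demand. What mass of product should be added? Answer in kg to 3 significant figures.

Volume: 946 m³ = 946,000 L.
[OCl⁻]/[HOCl] = 10^(pH − pKa) = 10^(7.21 − 7.59) = 0.4169; fraction as HOCl = 1/(1 + 0.4169) = 0.7058.
Free chlorine required for 2.53 ppm HOCl: 2.53 / 0.7058 = 3.585 ppm.
FC to add: 3.585 − 0.3 = 3.285 mg/L as Cl₂.
Cl₂ equivalent: 3.285 mg/L × 946,000 L = 3107 g.
Product at 59.5% available Cl: 3107 / 0.595 = 5222 g.

5.22 kg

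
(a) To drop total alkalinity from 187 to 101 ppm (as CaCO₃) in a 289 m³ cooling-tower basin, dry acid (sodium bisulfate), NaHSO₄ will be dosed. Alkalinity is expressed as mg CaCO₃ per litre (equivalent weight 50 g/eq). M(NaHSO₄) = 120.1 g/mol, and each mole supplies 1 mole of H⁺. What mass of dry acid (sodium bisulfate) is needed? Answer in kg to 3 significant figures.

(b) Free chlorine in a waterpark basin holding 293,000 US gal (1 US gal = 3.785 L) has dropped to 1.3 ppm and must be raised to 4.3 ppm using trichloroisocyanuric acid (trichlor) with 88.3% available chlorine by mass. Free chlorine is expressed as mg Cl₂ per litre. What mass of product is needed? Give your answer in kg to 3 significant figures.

(a) 59.7 kg; (b) 3.77 kg

(a) Volume: 289 m³ = 289,000 L.
(a) Alkalinity to neutralize: (187 − 101) = 86 mg/L as CaCO₃ × 289,000 L = 24,850 g as CaCO₃.
(a) Equivalents of H⁺ required: 24,850 ÷ 50 g/eq = 497.1 eq = 497.1 mol NaHSO₄.
(a) Mass of NaHSO₄: 497.1 × 120.1 = 59,700 g.

(b) Volume: 293,000 US gal × 3.785 L/gal = 1,109,005 L.
(b) Chlorine deficit: 4.3 − 1.3 = 3 ppm = 3 mg/L as Cl₂.
(b) Cl₂ equivalent needed: 3 mg/L × 1,109,005 L = 3,327,000 mg = 3327 g.
(b) Product at 88.3% available chlorine: 3327 / 0.883 = 3768 g.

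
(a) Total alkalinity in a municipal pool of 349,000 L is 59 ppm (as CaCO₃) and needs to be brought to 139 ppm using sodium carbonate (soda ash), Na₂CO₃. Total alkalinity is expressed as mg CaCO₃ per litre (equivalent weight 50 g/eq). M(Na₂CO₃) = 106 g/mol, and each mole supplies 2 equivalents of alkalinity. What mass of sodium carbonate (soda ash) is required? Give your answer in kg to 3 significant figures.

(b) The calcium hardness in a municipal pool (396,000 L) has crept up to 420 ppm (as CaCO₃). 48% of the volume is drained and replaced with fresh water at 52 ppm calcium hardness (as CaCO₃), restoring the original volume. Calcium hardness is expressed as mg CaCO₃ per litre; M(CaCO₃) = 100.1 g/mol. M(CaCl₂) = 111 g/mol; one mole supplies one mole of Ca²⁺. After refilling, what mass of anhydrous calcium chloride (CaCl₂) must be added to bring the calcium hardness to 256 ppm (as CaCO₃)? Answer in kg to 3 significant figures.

(a) Alkalinity to add: (139 − 59) = 80 mg/L as CaCO₃ × 349,000 L = 27,920 g as CaCO₃.
(a) Equivalents: 27,920 g ÷ 50 g/eq = 558.4 eq.
(a) Each mole of Na₂CO₃ supplies 2 eq, so 558.4 / 2 = 279.2 mol.
(a) Mass: 279.2 mol × 106 g/mol = 29,600 g.

(b) After draining 48% and refilling: 420 × 0.52 + 52 × 0.48 = 243.36 ppm.
(b) Deficit to target: 256 − 243.36 = 12.64 mg/L.
(b) As CaCO₃: 12.64 mg/L × 396,000 L = 5005 g; ÷ 100.1 = 50 mol Ca²⁺.
(b) Mass: 50 × 111 = 5550 g.

(a) 29.6 kg; (b) 5.55 kg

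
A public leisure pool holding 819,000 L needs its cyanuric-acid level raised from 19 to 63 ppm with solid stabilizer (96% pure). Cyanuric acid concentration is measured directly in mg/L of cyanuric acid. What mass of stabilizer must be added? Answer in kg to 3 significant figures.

CYA to add: (63 − 19) = 44 mg/L × 819,000 L = 36,040 g cyanuric acid.
At 96% purity: 36,040 / 0.96 = 37,540 g product.

37.5 kg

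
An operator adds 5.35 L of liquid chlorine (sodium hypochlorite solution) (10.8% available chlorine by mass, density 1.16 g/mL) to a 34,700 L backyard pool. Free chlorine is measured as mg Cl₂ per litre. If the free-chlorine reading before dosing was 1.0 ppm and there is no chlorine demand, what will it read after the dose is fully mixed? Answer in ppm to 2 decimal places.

Mass of solution: 5.35 L × 1000 mL/L × 1.16 g/mL = 6206 g.
Available chlorine delivered: 6206 g × 0.108 = 670.2 g as Cl₂.
Concentration rise: 670.2 g / 34,700 L = 19.32 mg/L = 19.32 ppm.
Final FC: 1.0 + 19.32 = 20.32 ppm.

20.32 ppm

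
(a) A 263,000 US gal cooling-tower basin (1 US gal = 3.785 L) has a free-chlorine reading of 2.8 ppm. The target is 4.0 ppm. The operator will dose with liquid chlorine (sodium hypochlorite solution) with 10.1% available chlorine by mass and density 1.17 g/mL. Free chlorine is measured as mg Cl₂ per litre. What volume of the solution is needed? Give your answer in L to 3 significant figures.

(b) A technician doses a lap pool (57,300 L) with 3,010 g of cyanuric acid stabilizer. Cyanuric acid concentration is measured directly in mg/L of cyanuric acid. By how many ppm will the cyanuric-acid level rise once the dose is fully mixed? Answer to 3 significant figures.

(a) 10.1 L; (b) 52.5 ppm

(a) Volume: 263,000 US gal × 3.785 L/gal = 995,455 L.
(a) Chlorine deficit: 4.0 − 2.8 = 1.2 ppm = 1.2 mg/L as Cl₂.
(a) Cl₂ equivalent needed: 1.2 mg/L × 995,455 L = 1,195,000 mg = 1195 g.
(a) Product at 10.1% available chlorine: 1195 / 0.101 = 11,830 g.
(a) Volume at density 1.17 g/mL: 11,830 g ÷ 1.17 g/mL = 10,110 mL.

(b) Rise: 3,010 g / 57,300 L × 1000 = 52.53 mg/L.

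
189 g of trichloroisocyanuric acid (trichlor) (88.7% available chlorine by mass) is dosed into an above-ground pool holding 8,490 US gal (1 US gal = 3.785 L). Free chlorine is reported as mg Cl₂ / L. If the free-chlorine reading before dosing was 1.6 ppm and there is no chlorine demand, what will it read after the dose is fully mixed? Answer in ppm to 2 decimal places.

Volume: 8,490 US gal × 3.785 L/gal = 32,135 L.
Available chlorine delivered: 189 g × 0.887 = 167.6 g as Cl₂.
Concentration rise: 167.6 g / 32,135 L = 5.217 mg/L = 5.22 ppm.
Final FC: 1.6 + 5.22 = 6.82 ppm.

6.82 ppm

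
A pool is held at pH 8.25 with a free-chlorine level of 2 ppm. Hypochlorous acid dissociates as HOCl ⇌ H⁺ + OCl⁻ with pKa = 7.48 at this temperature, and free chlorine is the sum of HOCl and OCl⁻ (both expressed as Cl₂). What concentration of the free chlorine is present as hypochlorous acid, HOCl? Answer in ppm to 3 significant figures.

0.290 ppm

[OCl⁻]/[HOCl] = 10^(pH − pKa) = 10^(8.25 − 7.48) = 10^0.77 = 5.888.
Fraction as HOCl = 1 / (1 + 5.888) = 0.1452.
HOCl = 0.1452 × 2 ppm = 0.2903 ppm.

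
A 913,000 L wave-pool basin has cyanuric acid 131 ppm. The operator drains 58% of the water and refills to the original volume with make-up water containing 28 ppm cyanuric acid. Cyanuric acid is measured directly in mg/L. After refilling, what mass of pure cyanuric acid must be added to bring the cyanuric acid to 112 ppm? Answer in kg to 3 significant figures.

After draining 58% and refilling: 131 × 0.42 + 28 × 0.58 = 71.26 ppm.
Deficit to target: 112 − 71.26 = 40.74 mg/L.
Mass: 40.74 mg/L × 913,000 L = 37,200 g cyanuric acid.

37.2 kg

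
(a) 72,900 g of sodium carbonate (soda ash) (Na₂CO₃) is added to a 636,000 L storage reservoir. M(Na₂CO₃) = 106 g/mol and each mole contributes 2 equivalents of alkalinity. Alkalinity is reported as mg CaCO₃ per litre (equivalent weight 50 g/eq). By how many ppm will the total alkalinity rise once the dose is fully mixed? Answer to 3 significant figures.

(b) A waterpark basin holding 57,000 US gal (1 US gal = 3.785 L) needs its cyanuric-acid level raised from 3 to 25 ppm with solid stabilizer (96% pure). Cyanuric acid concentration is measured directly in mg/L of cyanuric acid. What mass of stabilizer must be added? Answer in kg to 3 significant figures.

(a) 108 ppm; (b) 4.94 kg

(a) Moles of Na₂CO₃: 72,900 g ÷ 106 g/mol = 687.7 mol → 1375 eq of alkalinity.
(a) As CaCO₃: 1375 eq × 50 g/eq = 68,770 g.
(a) Rise: 68,770 g / 636,000 L × 1000 = 108.1 mg/L.

(b) Volume: 57,000 US gal × 3.785 L/gal = 215,745 L.
(b) CYA to add: (25 − 3) = 22 mg/L × 215,745 L = 4746 g cyanuric acid.
(b) At 96% purity: 4746 / 0.96 = 4944 g product.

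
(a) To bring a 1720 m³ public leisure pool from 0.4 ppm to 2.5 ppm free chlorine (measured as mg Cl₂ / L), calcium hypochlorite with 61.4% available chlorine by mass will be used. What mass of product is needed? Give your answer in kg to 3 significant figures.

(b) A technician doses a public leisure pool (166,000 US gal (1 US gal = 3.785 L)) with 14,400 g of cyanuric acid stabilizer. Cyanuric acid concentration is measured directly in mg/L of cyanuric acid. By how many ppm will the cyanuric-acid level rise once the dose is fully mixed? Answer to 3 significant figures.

(a) Volume: 1720 m³ = 1,720,000 L.
(a) Chlorine deficit: 2.5 − 0.4 = 2.1 ppm = 2.1 mg/L as Cl₂.
(a) Cl₂ equivalent needed: 2.1 mg/L × 1,720,000 L = 3,612,000 mg = 3612 g.
(a) Product at 61.4% available chlorine: 3612 / 0.614 = 5883 g.

(b) Volume: 166,000 US gal × 3.785 L/gal = 628,310 L.
(b) Rise: 14,400 g / 628,310 L × 1000 = 22.92 mg/L.

(a) 5.88 kg; (b) 22.9 ppm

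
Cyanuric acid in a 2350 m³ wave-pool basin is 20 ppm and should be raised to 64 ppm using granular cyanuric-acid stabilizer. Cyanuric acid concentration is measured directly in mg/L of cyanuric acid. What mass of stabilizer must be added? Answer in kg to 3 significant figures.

Volume: 2350 m³ = 2,350,000 L.
CYA to add: (64 − 20) = 44 mg/L × 2,350,000 L = 103,400 g cyanuric acid.

103 kg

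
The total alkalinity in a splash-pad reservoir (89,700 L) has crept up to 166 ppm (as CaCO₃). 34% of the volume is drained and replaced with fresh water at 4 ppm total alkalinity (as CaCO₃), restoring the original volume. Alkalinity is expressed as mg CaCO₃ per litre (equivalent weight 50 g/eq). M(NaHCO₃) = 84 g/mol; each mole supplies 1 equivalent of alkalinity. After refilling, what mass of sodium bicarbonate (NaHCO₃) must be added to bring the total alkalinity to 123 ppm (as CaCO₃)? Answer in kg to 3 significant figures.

After draining 34% and refilling: 166 × 0.66 + 4 × 0.34 = 110.92 ppm.
Deficit to target: 123 − 110.92 = 12.08 mg/L.
As CaCO₃: 12.08 mg/L × 89,700 L = 1084 g; ÷ 50 g/eq ÷ 1 = 21.67 mol NaHCO₃.
Mass: 21.67 × 84 = 1820 g.

1.82 kg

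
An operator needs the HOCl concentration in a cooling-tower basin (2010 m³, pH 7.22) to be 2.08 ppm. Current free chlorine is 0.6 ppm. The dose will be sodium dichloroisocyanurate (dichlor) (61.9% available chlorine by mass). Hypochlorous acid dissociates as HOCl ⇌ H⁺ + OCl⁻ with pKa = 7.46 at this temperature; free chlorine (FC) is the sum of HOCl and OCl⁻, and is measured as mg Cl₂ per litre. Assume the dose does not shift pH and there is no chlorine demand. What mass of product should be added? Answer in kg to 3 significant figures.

Volume: 2010 m³ = 2,010,000 L.
[OCl⁻]/[HOCl] = 10^(pH − pKa) = 10^(7.22 − 7.46) = 0.5754; fraction as HOCl = 1/(1 + 0.5754) = 0.6347.
Free chlorine required for 2.08 ppm HOCl: 2.08 / 0.6347 = 3.277 ppm.
FC to add: 3.277 − 0.6 = 2.677 mg/L as Cl₂.
Cl₂ equivalent: 2.677 mg/L × 2,010,000 L = 5381 g.
Product at 61.9% available Cl: 5381 / 0.619 = 8692 g.

8.69 kg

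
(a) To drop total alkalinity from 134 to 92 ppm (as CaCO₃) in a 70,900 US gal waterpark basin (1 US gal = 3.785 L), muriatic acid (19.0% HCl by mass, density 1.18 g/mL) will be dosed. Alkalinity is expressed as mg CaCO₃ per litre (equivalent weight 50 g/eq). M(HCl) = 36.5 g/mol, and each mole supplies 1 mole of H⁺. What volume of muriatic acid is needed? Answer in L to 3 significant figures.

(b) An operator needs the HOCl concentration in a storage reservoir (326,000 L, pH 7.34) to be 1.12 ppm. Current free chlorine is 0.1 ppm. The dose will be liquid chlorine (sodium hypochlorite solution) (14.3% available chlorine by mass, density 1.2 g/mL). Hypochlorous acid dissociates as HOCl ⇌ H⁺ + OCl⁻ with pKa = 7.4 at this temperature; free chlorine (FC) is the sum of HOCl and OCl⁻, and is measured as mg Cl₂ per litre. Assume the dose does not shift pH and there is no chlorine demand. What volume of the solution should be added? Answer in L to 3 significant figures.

(a) Volume: 70,900 US gal × 3.785 L/gal = 268,356 L.
(a) Alkalinity to neutralize: (134 − 92) = 42 mg/L as CaCO₃ × 268,356 L = 11,270 g as CaCO₃.
(a) Equivalents of H⁺ required: 11,270 ÷ 50 g/eq = 225.4 eq = 225.4 mol HCl.
(a) Mass of HCl: 225.4 × 36.5 = 8228 g.
(a) Mass of 19.0% solution: 8228 / 0.19 = 43,300 g.
(a) Volume: 43,300 g ÷ 1.18 g/mL = 36,700 mL.

(b) [OCl⁻]/[HOCl] = 10^(pH − pKa) = 10^(7.34 − 7.4) = 0.871; fraction as HOCl = 1/(1 + 0.871) = 0.5345.
(b) Free chlorine required for 1.12 ppm HOCl: 1.12 / 0.5345 = 2.095 ppm.
(b) FC to add: 2.095 − 0.1 = 1.995 mg/L as Cl₂.
(b) Cl₂ equivalent: 1.995 mg/L × 326,000 L = 650.5 g.
(b) Product at 14.3% available Cl: 650.5 / 0.143 = 4549 g.
(b) Volume: 4549 g ÷ 1.2 g/mL = 3791 mL.

(a) 36.7 L; (b) 3.79 L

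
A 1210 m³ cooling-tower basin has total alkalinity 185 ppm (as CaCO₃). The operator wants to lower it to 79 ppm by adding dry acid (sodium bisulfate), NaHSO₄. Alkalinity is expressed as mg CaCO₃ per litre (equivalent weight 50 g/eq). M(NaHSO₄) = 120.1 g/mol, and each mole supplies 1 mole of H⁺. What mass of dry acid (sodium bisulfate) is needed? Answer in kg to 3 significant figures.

308 kg

Volume: 1210 m³ = 1,210,000 L.
Alkalinity to neutralize: (185 − 79) = 106 mg/L as CaCO₃ × 1,210,000 L = 128,300 g as CaCO₃.
Equivalents of H⁺ required: 128,300 ÷ 50 g/eq = 2565 eq = 2565 mol NaHSO₄.
Mass of NaHSO₄: 2565 × 120.1 = 308,100 g.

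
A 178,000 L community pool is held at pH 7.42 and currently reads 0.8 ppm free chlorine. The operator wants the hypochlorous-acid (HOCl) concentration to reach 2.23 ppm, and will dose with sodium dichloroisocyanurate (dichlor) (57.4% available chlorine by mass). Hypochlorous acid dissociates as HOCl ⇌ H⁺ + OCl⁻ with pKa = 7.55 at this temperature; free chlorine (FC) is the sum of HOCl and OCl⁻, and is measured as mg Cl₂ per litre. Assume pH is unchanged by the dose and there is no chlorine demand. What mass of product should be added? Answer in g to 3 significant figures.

956 g

[OCl⁻]/[HOCl] = 10^(pH − pKa) = 10^(7.42 − 7.55) = 0.7413; fraction as HOCl = 1/(1 + 0.7413) = 0.5743.
Free chlorine required for 2.23 ppm HOCl: 2.23 / 0.5743 = 3.883 ppm.
FC to add: 3.883 − 0.8 = 3.083 mg/L as Cl₂.
Cl₂ equivalent: 3.083 mg/L × 178,000 L = 548.8 g.
Product at 57.4% available Cl: 548.8 / 0.574 = 956.1 g.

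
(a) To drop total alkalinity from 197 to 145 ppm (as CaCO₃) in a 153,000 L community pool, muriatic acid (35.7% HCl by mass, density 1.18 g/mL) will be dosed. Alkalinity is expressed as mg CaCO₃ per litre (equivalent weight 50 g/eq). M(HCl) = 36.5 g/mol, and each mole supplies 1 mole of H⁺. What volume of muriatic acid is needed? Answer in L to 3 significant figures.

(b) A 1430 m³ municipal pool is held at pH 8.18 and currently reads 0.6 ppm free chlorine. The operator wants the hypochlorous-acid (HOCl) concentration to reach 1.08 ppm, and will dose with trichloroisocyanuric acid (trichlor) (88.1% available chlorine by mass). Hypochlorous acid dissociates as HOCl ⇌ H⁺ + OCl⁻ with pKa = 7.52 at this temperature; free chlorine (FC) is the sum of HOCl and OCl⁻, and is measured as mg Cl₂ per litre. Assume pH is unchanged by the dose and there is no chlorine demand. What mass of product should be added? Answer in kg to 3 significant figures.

(a) Alkalinity to neutralize: (197 − 145) = 52 mg/L as CaCO₃ × 153,000 L = 7956 g as CaCO₃.
(a) Equivalents of H⁺ required: 7956 ÷ 50 g/eq = 159.1 eq = 159.1 mol HCl.
(a) Mass of HCl: 159.1 × 36.5 = 5808 g.
(a) Mass of 35.7% solution: 5808 / 0.357 = 16,270 g.
(a) Volume: 16,270 g ÷ 1.18 g/mL = 13,790 mL.

(b) Volume: 1430 m³ = 1,430,000 L.
(b) [OCl⁻]/[HOCl] = 10^(pH − pKa) = 10^(8.18 − 7.52) = 4.571; fraction as HOCl = 1/(1 + 4.571) = 0.1795.
(b) Free chlorine required for 1.08 ppm HOCl: 1.08 / 0.1795 = 6.017 ppm.
(b) FC to add: 6.017 − 0.6 = 5.417 mg/L as Cl₂.
(b) Cl₂ equivalent: 5.417 mg/L × 1,430,000 L = 7746 g.
(b) Product at 88.1% available Cl: 7746 / 0.881 = 8792 g.

(a) 13.8 L; (b) 8.79 kg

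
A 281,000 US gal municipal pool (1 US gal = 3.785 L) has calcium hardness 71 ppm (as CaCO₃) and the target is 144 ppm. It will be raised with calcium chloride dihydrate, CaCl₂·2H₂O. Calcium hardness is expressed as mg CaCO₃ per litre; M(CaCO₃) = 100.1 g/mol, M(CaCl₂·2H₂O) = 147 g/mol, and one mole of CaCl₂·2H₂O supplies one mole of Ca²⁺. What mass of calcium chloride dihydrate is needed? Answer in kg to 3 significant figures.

Volume: 281,000 US gal × 3.785 L/gal = 1,063,585 L.
Hardness to add: (144 − 71) = 73 mg/L as CaCO₃ × 1,063,585 L = 77,640 g as CaCO₃.
Moles of Ca²⁺ (1 mol Ca²⁺ ≡ 1 mol CaCO₃): 77,640 / 100.1 g/mol = 775.6 mol.
Mass of CaCl₂·2H₂O: 775.6 × 147 = 114,000 g.

114 kg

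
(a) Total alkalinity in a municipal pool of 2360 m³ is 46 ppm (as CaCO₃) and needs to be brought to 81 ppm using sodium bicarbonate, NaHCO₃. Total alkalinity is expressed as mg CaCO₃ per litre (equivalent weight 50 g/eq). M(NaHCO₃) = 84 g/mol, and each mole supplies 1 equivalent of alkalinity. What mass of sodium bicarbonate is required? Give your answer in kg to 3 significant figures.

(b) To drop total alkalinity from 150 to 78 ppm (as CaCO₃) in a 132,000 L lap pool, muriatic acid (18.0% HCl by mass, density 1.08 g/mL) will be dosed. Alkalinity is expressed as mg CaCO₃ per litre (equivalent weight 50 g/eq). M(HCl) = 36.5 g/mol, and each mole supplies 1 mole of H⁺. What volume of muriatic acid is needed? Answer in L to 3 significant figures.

(a) Volume: 2360 m³ = 2,360,000 L.
(a) Alkalinity to add: (81 − 46) = 35 mg/L as CaCO₃ × 2,360,000 L = 82,600 g as CaCO₃.
(a) Equivalents: 82,600 g ÷ 50 g/eq = 1652 eq.
(a) NaHCO₃ supplies 1 eq per mole → 1652 mol.
(a) Mass: 1652 mol × 84 g/mol = 138,800 g.

(b) Alkalinity to neutralize: (150 − 78) = 72 mg/L as CaCO₃ × 132,000 L = 9504 g as CaCO₃.
(b) Equivalents of H⁺ required: 9504 ÷ 50 g/eq = 190.1 eq = 190.1 mol HCl.
(b) Mass of HCl: 190.1 × 36.5 = 6938 g.
(b) Mass of 18.0% solution: 6938 / 0.18 = 38,540 g.
(b) Volume: 38,540 g ÷ 1.08 g/mL = 35,690 mL.

(a) 139 kg; (b) 35.7 L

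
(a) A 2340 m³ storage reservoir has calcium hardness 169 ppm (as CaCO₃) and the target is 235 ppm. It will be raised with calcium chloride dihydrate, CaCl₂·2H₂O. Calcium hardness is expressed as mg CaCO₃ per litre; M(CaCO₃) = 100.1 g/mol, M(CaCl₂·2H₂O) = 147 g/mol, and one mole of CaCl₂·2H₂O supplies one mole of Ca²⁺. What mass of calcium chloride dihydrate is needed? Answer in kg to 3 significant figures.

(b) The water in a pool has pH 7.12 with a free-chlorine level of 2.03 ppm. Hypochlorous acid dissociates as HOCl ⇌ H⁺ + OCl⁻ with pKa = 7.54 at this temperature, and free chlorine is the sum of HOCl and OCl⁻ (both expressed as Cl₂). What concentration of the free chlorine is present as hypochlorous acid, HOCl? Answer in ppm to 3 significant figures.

(a) Volume: 2340 m³ = 2,340,000 L.
(a) Hardness to add: (235 − 169) = 66 mg/L as CaCO₃ × 2,340,000 L = 154,400 g as CaCO₃.
(a) Moles of Ca²⁺ (1 mol Ca²⁺ ≡ 1 mol CaCO₃): 154,400 / 100.1 g/mol = 1543 mol.
(a) Mass of CaCl₂·2H₂O: 1543 × 147 = 226,800 g.

(b) [OCl⁻]/[HOCl] = 10^(pH − pKa) = 10^(7.12 − 7.54) = 10^-0.42 = 0.3802.
(b) Fraction as HOCl = 1 / (1 + 0.3802) = 0.7245.
(b) HOCl = 0.7245 × 2.03 ppm = 1.471 ppm.

(a) 227 kg; (b) 1.47 ppm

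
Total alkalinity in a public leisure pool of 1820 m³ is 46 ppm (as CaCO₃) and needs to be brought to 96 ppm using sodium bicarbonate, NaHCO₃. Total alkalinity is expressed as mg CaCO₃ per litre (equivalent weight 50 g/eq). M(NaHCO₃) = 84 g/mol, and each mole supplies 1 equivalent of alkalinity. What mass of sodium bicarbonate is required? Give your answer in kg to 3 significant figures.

153 kg

Volume: 1820 m³ = 1,820,000 L.
Alkalinity to add: (96 − 46) = 50 mg/L as CaCO₃ × 1,820,000 L = 91,000 g as CaCO₃.
Equivalents: 91,000 g ÷ 50 g/eq = 1820 eq.
NaHCO₃ supplies 1 eq per mole → 1820 mol.
Mass: 1820 mol × 84 g/mol = 152,900 g.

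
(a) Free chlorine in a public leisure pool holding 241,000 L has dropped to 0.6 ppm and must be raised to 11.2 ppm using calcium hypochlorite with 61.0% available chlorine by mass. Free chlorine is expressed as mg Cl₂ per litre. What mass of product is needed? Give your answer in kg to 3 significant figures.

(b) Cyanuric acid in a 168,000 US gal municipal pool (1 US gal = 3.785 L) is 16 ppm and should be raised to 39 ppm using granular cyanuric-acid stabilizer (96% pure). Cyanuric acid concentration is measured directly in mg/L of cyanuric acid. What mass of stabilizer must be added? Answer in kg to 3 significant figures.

(a) 4.19 kg; (b) 15.2 kg

(a) Chlorine deficit: 11.2 − 0.6 = 10.6 ppm = 10.6 mg/L as Cl₂.
(a) Cl₂ equivalent needed: 10.6 mg/L × 241,000 L = 2,555,000 mg = 2555 g.
(a) Product at 61.0% available chlorine: 2555 / 0.61 = 4188 g.

(b) Volume: 168,000 US gal × 3.785 L/gal = 635,880 L.
(b) CYA to add: (39 − 16) = 23 mg/L × 635,880 L = 14,630 g cyanuric acid.
(b) At 96% purity: 14,630 / 0.96 = 15,230 g product.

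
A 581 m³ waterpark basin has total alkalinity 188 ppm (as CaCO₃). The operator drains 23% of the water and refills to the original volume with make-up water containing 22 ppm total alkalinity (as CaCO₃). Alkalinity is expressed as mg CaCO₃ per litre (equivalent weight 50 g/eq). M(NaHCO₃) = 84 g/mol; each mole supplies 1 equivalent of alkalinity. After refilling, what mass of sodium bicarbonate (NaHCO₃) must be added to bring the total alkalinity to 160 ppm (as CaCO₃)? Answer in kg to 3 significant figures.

9.94 kg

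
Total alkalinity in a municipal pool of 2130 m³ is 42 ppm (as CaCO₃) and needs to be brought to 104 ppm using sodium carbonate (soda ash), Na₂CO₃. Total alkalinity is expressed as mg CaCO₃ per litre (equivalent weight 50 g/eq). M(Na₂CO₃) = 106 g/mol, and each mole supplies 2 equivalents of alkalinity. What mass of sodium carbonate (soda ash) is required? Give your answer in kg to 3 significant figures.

140 kg

Volume: 2130 m³ = 2,130,000 L.
Alkalinity to add: (104 − 42) = 62 mg/L as CaCO₃ × 2,130,000 L = 132,100 g as CaCO₃.
Equivalents: 132,100 g ÷ 50 g/eq = 2641 eq.
Each mole of Na₂CO₃ supplies 2 eq, so 2641 / 2 = 1321 mol.
Mass: 1321 mol × 106 g/mol = 140,000 g.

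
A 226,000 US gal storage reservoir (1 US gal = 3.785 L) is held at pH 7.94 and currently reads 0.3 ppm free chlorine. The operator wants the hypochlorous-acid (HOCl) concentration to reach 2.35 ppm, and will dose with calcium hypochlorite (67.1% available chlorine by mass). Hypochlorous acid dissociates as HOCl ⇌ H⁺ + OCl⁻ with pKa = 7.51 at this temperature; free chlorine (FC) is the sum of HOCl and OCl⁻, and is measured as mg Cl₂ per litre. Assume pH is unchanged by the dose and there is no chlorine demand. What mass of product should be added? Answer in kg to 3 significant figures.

Volume: 226,000 US gal × 3.785 L/gal = 855,410 L.
[OCl⁻]/[HOCl] = 10^(pH − pKa) = 10^(7.94 − 7.51) = 2.692; fraction as HOCl = 1/(1 + 2.692) = 0.2709.
Free chlorine required for 2.35 ppm HOCl: 2.35 / 0.2709 = 8.675 ppm.
FC to add: 8.675 − 0.3 = 8.375 mg/L as Cl₂.
Cl₂ equivalent: 8.375 mg/L × 855,410 L = 7164 g.
Product at 67.1% available Cl: 7164 / 0.671 = 10,680 g.

10.7 kg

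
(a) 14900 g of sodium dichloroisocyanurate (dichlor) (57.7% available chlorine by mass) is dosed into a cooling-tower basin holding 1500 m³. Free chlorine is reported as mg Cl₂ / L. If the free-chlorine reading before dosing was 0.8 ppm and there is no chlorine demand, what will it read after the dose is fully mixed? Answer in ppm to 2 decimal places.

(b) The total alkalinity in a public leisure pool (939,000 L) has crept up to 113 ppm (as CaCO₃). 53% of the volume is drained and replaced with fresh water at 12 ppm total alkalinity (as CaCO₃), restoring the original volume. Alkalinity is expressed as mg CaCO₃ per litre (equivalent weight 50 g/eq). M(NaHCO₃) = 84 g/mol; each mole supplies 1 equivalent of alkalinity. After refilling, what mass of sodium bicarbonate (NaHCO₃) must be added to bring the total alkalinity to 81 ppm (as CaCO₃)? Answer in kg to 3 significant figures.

(a) 6.53 ppm; (b) 34.0 kg

(a) Volume: 1500 m³ = 1,500,000 L.
(a) Available chlorine delivered: 14,900 g × 0.577 = 8597 g as Cl₂.
(a) Concentration rise: 8597 g / 1,500,000 L = 5.732 mg/L = 5.73 ppm.
(a) Final FC: 0.8 + 5.73 = 6.53 ppm.

(b) After draining 53% and refilling: 113 × 0.47 + 12 × 0.53 = 59.47 ppm.
(b) Deficit to target: 81 − 59.47 = 21.53 mg/L.
(b) As CaCO₃: 21.53 mg/L × 939,000 L = 20,220 g; ÷ 50 g/eq ÷ 1 = 404.3 mol NaHCO₃.
(b) Mass: 404.3 × 84 = 33,960 g.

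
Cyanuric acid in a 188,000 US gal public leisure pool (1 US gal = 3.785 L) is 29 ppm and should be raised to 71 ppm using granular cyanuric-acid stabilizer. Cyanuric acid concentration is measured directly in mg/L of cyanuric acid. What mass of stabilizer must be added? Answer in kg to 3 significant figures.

29.9 kg

Volume: 188,000 US gal × 3.785 L/gal = 711,580 L.
CYA to add: (71 − 29) = 42 mg/L × 711,580 L = 29,890 g cyanuric acid.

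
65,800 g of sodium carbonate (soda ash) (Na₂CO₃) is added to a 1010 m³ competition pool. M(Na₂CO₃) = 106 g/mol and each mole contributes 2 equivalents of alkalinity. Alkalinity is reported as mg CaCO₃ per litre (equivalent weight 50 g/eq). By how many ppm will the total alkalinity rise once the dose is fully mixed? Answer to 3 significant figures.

61.5 ppm

Volume: 1010 m³ = 1,010,000 L.
Moles of Na₂CO₃: 65,800 g ÷ 106 g/mol = 620.8 mol → 1242 eq of alkalinity.
As CaCO₃: 1242 eq × 50 g/eq = 62,080 g.
Rise: 62,080 g / 1,010,000 L × 1000 = 61.46 mg/L.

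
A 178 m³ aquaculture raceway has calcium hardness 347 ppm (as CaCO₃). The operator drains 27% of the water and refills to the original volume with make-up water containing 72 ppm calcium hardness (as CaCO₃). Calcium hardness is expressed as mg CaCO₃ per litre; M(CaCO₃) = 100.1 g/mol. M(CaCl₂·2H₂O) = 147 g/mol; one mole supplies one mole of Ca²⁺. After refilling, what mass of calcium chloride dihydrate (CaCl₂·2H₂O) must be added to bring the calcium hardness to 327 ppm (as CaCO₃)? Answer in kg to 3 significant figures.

Volume: 178 m³ = 178,000 L.
After draining 27% and refilling: 347 × 0.73 + 72 × 0.27 = 272.75 ppm.
Deficit to target: 327 − 272.75 = 54.25 mg/L.
As CaCO₃: 54.25 mg/L × 178,000 L = 9656 g; ÷ 100.1 = 96.47 mol Ca²⁺.
Mass: 96.47 × 147 = 14,180 g.

14.2 kg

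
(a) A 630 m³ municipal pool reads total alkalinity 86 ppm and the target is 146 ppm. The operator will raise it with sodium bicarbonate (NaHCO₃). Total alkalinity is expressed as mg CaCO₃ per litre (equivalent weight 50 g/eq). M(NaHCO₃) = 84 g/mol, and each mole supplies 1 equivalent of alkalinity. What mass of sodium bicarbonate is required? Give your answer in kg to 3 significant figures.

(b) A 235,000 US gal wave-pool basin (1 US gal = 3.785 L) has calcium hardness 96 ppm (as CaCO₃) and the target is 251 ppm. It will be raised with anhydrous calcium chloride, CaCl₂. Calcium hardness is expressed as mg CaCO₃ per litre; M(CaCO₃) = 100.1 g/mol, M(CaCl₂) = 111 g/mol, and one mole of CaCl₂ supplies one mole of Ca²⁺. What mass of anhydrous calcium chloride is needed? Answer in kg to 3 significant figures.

(a) 63.5 kg; (b) 153 kg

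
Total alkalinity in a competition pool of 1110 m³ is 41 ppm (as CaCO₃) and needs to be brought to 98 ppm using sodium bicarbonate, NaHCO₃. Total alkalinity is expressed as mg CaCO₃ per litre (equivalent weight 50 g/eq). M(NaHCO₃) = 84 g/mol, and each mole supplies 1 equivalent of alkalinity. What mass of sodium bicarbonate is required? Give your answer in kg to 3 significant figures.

106 kg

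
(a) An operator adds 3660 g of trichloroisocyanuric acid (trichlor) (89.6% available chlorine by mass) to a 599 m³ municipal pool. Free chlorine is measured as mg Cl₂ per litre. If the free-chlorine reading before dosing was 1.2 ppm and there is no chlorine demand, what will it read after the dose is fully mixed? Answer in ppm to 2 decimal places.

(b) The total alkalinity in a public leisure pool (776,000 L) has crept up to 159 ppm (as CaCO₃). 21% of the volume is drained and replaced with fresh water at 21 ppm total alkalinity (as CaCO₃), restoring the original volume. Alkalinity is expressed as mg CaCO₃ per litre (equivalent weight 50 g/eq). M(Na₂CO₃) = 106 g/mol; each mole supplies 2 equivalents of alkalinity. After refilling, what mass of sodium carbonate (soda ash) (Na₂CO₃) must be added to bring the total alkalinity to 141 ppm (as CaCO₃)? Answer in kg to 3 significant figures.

(a) Volume: 599 m³ = 599,000 L.
(a) Available chlorine delivered: 3660 g × 0.896 = 3279 g as Cl₂.
(a) Concentration rise: 3279 g / 599,000 L = 5.475 mg/L = 5.47 ppm.
(a) Final FC: 1.2 + 5.47 = 6.67 ppm.

(b) After draining 21% and refilling: 159 × 0.79 + 21 × 0.21 = 130.02 ppm.
(b) Deficit to target: 141 − 130.02 = 10.98 mg/L.
(b) As CaCO₃: 10.98 mg/L × 776,000 L = 8520 g; ÷ 50 g/eq ÷ 2 = 85.2 mol Na₂CO₃.
(b) Mass: 85.2 × 106 = 9032 g.

(a) 6.67 ppm; (b) 9.03 kg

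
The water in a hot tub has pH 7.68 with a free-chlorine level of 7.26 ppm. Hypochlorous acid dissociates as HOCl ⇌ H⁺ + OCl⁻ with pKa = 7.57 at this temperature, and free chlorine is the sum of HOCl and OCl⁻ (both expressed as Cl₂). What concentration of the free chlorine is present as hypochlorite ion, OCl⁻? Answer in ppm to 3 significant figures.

4.09 ppm

[OCl⁻]/[HOCl] = 10^(pH − pKa) = 10^(7.68 − 7.57) = 10^0.11 = 1.288.
Fraction as HOCl = 1 / (1 + 1.288) = 0.437.
OCl⁻ = (1 − 0.437) × 7.26 ppm = 4.087 ppm.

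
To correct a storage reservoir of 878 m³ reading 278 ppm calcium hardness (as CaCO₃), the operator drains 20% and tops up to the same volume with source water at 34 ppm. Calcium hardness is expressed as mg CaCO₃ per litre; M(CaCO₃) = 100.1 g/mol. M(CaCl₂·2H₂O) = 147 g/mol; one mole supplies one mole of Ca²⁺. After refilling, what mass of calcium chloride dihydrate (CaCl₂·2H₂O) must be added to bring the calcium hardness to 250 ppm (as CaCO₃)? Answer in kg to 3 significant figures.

Volume: 878 m³ = 878,000 L.
After draining 20% and refilling: 278 × 0.80 + 34 × 0.20 = 229.2 ppm.
Deficit to target: 250 − 229.2 = 20.8 mg/L.
As CaCO₃: 20.8 mg/L × 878,000 L = 18,260 g; ÷ 100.1 = 182.4 mol Ca²⁺.
Mass: 182.4 × 147 = 26,820 g.

26.8 kg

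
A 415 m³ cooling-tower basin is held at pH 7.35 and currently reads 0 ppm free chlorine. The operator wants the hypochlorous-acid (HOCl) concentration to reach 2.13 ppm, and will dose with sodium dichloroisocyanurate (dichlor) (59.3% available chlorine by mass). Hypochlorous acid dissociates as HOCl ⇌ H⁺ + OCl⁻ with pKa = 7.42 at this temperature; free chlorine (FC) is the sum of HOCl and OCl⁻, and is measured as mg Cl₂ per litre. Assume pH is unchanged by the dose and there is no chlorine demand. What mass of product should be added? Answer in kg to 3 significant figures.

Volume: 415 m³ = 415,000 L.
[OCl⁻]/[HOCl] = 10^(pH − pKa) = 10^(7.35 − 7.42) = 0.8511; fraction as HOCl = 1/(1 + 0.8511) = 0.5402.
Free chlorine required for 2.13 ppm HOCl: 2.13 / 0.5402 = 3.943 ppm.
FC to add: 3.943 − 0 = 3.943 mg/L as Cl₂.
Cl₂ equivalent: 3.943 mg/L × 415,000 L = 1636 g.
Product at 59.3% available Cl: 1636 / 0.593 = 2759 g.

2.76 kg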